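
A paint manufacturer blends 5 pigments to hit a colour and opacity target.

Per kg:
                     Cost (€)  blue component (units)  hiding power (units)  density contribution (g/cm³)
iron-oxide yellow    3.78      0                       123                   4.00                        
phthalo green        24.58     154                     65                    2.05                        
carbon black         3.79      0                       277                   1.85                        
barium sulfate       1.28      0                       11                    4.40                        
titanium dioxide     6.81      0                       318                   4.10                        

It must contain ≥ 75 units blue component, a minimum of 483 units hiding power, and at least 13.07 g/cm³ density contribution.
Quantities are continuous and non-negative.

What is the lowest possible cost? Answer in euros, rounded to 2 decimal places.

€20.51

This is a linear program. Let x1 = kg of iron-oxide yellow, x2 = kg of phthalo green, x3 = kg of carbon black, x4 = kg of barium sulfate, x5 = kg of titanium dioxide.
min 3.78x1 + 24.58x2 + 3.79x3 + 1.28x4 + 6.81x5 s.t.:
  154x2 ≥ 75   (blue component)
  123x1 + 65x2 + 277x3 + 11x4 + 318x5 ≥ 483   (hiding power)
  4x1 + 2.05x2 + 1.85x3 + 4.4x4 + 4.1x5 ≥ 13.07   (density contribution)
  x1, x2, x3, x4, x5 ≥ 0.
The cheapest feasible vertex uses only phthalo green, carbon black, barium sulfate; iron-oxide yellow, titanium dioxide are not used. Binding constraints: blue component, hiding power, density contribution.
Solving gives x2 = 0.487, x3 = 1.546, x4 = 2.093.
Objective = 24.58·0.487 + 3.79·1.546 + 1.28·2.093 = 20.5088.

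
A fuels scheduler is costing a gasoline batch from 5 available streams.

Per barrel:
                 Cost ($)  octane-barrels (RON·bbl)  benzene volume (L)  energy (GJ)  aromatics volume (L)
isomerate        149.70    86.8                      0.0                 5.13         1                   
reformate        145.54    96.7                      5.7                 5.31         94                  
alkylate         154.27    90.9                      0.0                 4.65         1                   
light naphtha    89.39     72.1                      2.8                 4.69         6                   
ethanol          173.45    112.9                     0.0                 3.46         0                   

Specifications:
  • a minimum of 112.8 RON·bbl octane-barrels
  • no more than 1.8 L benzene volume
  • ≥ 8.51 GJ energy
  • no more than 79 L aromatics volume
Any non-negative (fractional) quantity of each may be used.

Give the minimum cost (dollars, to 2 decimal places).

Let x1 = barrels of isomerate, x2 = barrels of reformate, x3 = barrels of alkylate, x4 = barrels of light naphtha, x5 = barrels of ethanol.
min 149.7x1 + 145.54x2 + 154.27x3 + 89.39x4 + 173.45x5 s.t.:
  86.8x1 + 96.7x2 + 90.9x3 + 72.1x4 + 112.9x5 ≥ 112.8   (octane-barrels)
  5.7x2 + 2.8x4 ≤ 1.8   (benzene volume)
  5.13x1 + 5.31x2 + 4.65x3 + 4.69x4 + 3.46x5 ≥ 8.51   (energy)
  1x1 + 94x2 + 1x3 + 6x4 ≤ 79   (aromatics volume)
  x1, x2, x3, x4, x5 ≥ 0.
The cheapest feasible vertex uses only isomerate, light naphtha; reformate, alkylate, ethanol are not used. Binding constraints: benzene volume and energy.
Optimal quantities: isomerate = 1.0712 barrels, light naphtha = 0.64286 barrels.
Objective = 149.7·1.0712 + 89.39·0.64286 = 217.8239.

$217.82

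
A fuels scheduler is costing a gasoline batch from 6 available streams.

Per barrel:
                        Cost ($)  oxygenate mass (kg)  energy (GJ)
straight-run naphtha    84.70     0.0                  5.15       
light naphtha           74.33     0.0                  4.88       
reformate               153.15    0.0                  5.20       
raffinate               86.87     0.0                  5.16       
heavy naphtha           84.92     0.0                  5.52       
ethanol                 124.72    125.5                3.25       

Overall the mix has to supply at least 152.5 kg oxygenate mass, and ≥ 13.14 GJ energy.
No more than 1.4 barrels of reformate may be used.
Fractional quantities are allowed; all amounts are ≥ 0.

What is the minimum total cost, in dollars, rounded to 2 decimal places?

$291.54

Treat it as an LP. Let x1 = barrels of straight-run naphtha, x2 = barrels of light naphtha, x3 = barrels of reformate, x4 = barrels of raffinate, x5 = barrels of heavy naphtha, x6 = barrels of ethanol.
min 84.7x1 + 74.33x2 + 153.15x3 + 86.87x4 + 84.92x5 + 124.72x6 with:
  125.5x6 ≥ 152.5   (oxygenate mass)
  5.15x1 + 4.88x2 + 5.2x3 + 5.16x4 + 5.52x5 + 3.25x6 ≥ 13.14   (energy)
  x3 ≤ 1.4
  x1, x2, x3, x4, x5, x6 ≥ 0.
At the optimum only light naphtha, ethanol are positive (straight-run naphtha, reformate, raffinate, heavy naphtha = 0). The oxygenate mass and energy requirements are met with equality.
Solving gives x2 = 1.8834, x6 = 1.2151.
Objective = 74.33·1.8834 + 124.72·1.2151 = 291.5404.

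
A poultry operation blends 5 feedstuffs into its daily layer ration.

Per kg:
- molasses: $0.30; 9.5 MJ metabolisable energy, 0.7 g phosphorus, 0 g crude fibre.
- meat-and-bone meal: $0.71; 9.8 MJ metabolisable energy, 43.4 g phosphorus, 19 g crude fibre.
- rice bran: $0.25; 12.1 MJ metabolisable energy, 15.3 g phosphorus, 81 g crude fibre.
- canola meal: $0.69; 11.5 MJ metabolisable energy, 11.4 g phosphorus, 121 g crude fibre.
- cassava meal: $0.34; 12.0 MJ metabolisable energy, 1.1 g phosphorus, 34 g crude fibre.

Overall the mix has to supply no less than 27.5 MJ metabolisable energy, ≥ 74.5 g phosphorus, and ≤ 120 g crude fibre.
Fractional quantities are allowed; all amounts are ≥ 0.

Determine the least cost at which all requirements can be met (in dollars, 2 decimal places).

$1.23

This is a linear program. Let x1 = kg of molasses, x2 = kg of meat-and-bone meal, x3 = kg of rice bran, x4 = kg of canola meal, x5 = kg of cassava meal.
min 0.3x1 + 0.71x2 + 0.25x3 + 0.69x4 + 0.34x5 subject to:
  9.5x1 + 9.8x2 + 12.1x3 + 11.5x4 + 12x5 ≥ 27.5   (metabolisable energy)
  0.7x1 + 43.4x2 + 15.3x3 + 11.4x4 + 1.1x5 ≥ 74.5   (phosphorus)
  19x2 + 81x3 + 121x4 + 34x5 ≤ 120   (crude fibre)
  x1, x2, x3, x4, x5 ≥ 0.
At the optimum only molasses, meat-and-bone meal, rice bran are positive (canola meal, cassava meal = 0). Binding constraints: metabolisable energy, phosphorus, crude fibre.
Optimal quantities: molasses = 0.05439 kg, meat-and-bone meal = 1.301 kg, rice bran = 1.176 kg.
Cost = 0.3·0.05439 + 0.71·1.301 + 0.25·1.176 = 1.2340.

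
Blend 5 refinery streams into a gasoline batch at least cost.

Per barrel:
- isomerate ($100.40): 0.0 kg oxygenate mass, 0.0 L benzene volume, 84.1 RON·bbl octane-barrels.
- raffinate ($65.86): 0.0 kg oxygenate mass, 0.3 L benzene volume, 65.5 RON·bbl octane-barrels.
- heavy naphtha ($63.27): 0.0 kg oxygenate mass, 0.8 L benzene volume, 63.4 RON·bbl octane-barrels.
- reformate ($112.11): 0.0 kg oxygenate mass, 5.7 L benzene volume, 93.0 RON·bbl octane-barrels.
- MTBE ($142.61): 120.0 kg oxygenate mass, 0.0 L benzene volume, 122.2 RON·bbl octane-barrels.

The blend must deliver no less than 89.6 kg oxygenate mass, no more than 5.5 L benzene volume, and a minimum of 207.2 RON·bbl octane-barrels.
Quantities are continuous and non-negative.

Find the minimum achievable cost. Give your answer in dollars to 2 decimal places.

$222.20

Treat it as an LP. Let x1 = barrels of isomerate, x2 = barrels of raffinate, x3 = barrels of heavy naphtha, x4 = barrels of reformate, x5 = barrels of MTBE.
Minimize 100.4x1 + 65.86x2 + 63.27x3 + 112.11x4 + 142.61x5 subject to:
  120x5 ≥ 89.6   (oxygenate mass)
  0.3x2 + 0.8x3 + 5.7x4 ≤ 5.5   (benzene volume)
  84.1x1 + 65.5x2 + 63.4x3 + 93x4 + 122.2x5 ≥ 207.2   (octane-barrels)
  x1, x2, x3, x4, x5 ≥ 0.
At the optimum only heavy naphtha, MTBE are positive (isomerate, raffinate, reformate = 0). Binding constraints: oxygenate mass and octane-barrels.
Solving gives x3 = 1.829, x5 = 0.74667.
Cost = 63.27·1.829 + 142.61·0.74667 = 222.2034.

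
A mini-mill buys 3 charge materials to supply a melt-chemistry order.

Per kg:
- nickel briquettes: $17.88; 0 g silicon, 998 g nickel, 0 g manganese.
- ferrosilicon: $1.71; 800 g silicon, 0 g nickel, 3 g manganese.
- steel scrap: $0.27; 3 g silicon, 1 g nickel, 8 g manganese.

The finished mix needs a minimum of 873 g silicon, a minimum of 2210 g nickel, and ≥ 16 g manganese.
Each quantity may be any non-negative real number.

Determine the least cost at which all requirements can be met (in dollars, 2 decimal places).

Let x1 = kg of nickel briquettes, x2 = kg of ferrosilicon, x3 = kg of steel scrap.
Minimize 17.88x1 + 1.71x2 + 0.27x3 s.t.:
  800x2 + 3x3 ≥ 873   (silicon)
  998x1 + 1x3 ≥ 2210   (nickel)
  3x2 + 8x3 ≥ 16   (manganese)
  x1, x2, x3 ≥ 0.
The optimal mix uses every input. The silicon, nickel, manganese requirements are met with equality.
Solving gives x1 = 2.213, x2 = 1.085, x3 = 1.593.
Total cost: 17.88·2.213 + 1.71·1.085 + 0.27·1.593 = 41.8539.

$41.85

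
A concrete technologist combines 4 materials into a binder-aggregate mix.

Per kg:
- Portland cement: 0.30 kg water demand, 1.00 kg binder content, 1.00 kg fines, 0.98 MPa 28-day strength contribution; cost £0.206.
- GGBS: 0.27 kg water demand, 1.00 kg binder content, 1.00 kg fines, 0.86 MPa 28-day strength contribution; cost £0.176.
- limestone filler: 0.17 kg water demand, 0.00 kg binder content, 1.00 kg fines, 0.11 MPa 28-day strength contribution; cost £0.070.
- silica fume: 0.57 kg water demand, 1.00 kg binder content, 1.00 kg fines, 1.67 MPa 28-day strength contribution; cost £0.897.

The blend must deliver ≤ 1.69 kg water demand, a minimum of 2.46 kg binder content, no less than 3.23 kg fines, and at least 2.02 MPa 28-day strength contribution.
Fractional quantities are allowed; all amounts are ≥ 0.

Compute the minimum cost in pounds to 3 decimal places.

£0.487

Let x1 = kg of Portland cement, x2 = kg of GGBS, x3 = kg of limestone filler, x4 = kg of silica fume.
Minimise 0.206x1 + 0.176x2 + 0.07x3 + 0.897x4 with:
  0.3x1 + 0.27x2 + 0.17x3 + 0.57x4 ≤ 1.69   (water demand)
  1x1 + 1x2 + 1x4 ≥ 2.46   (binder content)
  1x1 + 1x2 + 1x3 + 1x4 ≥ 3.23   (fines)
  0.98x1 + 0.86x2 + 0.11x3 + 1.67x4 ≥ 2.02   (28-day strength contribution)
  x1, x2, x3, x4 ≥ 0.
The optimal basis is {GGBS, limestone filler}; Portland cement, silica fume drop out. The binder content and fines requirements are met with equality.
So GGBS = 2.46 kg, limestone filler = 0.77 kg.
Total cost: 0.176·2.46 + 0.07·0.77 = 0.48686.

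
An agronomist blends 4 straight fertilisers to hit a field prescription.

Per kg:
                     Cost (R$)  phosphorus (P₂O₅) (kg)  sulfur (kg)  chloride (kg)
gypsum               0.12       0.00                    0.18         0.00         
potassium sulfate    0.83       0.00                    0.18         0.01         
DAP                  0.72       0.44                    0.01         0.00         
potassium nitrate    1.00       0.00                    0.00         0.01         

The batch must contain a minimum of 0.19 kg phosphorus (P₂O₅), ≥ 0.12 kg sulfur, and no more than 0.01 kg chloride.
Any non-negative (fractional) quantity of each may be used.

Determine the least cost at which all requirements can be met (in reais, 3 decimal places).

Treat it as an LP. Let x1 = kg of gypsum, x2 = kg of potassium sulfate, x3 = kg of DAP, x4 = kg of potassium nitrate.
Minimize 0.12x1 + 0.83x2 + 0.72x3 + 1x4 subject to:
  0.44x3 ≥ 0.19   (phosphorus (P₂O₅))
  0.18x1 + 0.18x2 + 0.01x3 ≥ 0.12   (sulfur)
  0.01x2 + 0.01x4 ≤ 0.01   (chloride)
  x1, x2, x3, x4 ≥ 0.
The minimum-cost mix takes nothing from potassium sulfate, potassium nitrate — only gypsum, DAP. The phosphorus (P₂O₅) and sulfur requirements are met with equality.
Solving gives x1 = 0.6427, x3 = 0.4318.
Cost = 0.12·0.6427 + 0.72·0.4318 = 0.38802.

R$0.388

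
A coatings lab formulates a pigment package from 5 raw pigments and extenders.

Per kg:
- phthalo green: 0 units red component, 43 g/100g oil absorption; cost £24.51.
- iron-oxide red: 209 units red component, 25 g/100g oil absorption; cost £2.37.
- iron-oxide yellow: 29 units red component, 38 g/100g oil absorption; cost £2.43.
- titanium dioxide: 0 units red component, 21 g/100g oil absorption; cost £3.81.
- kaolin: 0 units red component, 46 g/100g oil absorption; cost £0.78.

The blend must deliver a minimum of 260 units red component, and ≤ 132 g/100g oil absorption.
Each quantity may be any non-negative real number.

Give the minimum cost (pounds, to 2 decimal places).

This is a linear program. Let x1 = kg of phthalo green, x2 = kg of iron-oxide red, x3 = kg of iron-oxide yellow, x4 = kg of titanium dioxide, x5 = kg of kaolin.
min 24.51x1 + 2.37x2 + 2.43x3 + 3.81x4 + 0.78x5 subject to:
  209x2 + 29x3 ≥ 260   (red component)
  43x1 + 25x2 + 38x3 + 21x4 + 46x5 ≤ 132   (oil absorption)
  x1, x2, x3, x4, x5 ≥ 0.
The optimal basis is {iron-oxide red}; phthalo green, iron-oxide yellow, titanium dioxide, kaolin drop out. Binding constraint: red component.
Optimal quantities: iron-oxide red = 1.244 kg.
Hence cost = 2.37·1.244 = £2.9483.

£2.95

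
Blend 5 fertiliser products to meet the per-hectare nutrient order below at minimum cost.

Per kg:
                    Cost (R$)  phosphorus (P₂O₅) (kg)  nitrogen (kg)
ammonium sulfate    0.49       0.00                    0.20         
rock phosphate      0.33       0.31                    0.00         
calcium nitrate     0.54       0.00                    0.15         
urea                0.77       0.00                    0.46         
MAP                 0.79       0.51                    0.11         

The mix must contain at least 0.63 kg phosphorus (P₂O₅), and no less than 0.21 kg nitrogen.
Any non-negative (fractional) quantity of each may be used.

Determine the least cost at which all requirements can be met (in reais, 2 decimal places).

R$1.02

This is a linear program. Let x1 = kg of ammonium sulfate, x2 = kg of rock phosphate, x3 = kg of calcium nitrate, x4 = kg of urea, x5 = kg of MAP.
Minimise 0.49x1 + 0.33x2 + 0.54x3 + 0.77x4 + 0.79x5 s.t.:
  0.31x2 + 0.51x5 ≥ 0.63   (phosphorus (P₂O₅))
  0.2x1 + 0.15x3 + 0.46x4 + 0.11x5 ≥ 0.21   (nitrogen)
  x1, x2, x3, x4, x5 ≥ 0.
The optimal basis is {rock phosphate, urea}; ammonium sulfate, calcium nitrate, MAP drop out. Binding constraints: phosphorus (P₂O₅) and nitrogen.
So rock phosphate = 2.032 kg, urea = 0.4565 kg.
Cost = 0.33·2.032 + 0.77·0.4565 = 1.0221.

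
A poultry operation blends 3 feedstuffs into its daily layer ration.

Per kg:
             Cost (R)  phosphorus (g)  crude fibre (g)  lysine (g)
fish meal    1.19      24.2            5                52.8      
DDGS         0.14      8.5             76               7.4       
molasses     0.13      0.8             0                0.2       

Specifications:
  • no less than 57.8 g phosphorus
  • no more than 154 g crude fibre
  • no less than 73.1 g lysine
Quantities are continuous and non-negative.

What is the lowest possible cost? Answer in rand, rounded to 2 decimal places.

This is a linear program. Let x1 = kg of fish meal, x2 = kg of DDGS, x3 = kg of molasses.
Minimize 1.19x1 + 0.14x2 + 0.13x3 with:
  24.2x1 + 8.5x2 + 0.8x3 ≥ 57.8   (phosphorus)
  5x1 + 76x2 ≤ 154   (crude fibre)
  52.8x1 + 7.4x2 + 0.2x3 ≥ 73.1   (lysine)
  x1, x2, x3 ≥ 0.
At the optimum only fish meal, DDGS are positive (molasses = 0). There the phosphorus and crude fibre constraints are tight.
Optimal quantities: fish meal = 1.716 kg, DDGS = 1.913 kg.
Objective = 1.19·1.716 + 0.14·1.913 = 2.3099.

R2.31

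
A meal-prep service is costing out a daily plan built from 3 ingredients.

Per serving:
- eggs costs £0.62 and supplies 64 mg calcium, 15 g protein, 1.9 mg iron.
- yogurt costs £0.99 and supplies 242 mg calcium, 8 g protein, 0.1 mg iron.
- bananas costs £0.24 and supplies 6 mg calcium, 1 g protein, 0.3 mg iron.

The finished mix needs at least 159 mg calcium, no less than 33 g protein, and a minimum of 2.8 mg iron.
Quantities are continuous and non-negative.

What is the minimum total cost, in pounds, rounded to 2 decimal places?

This is a linear program. Let x1 = servings of eggs, x2 = servings of yogurt, x3 = servings of bananas.
min 0.62x1 + 0.99x2 + 0.24x3 s.t.:
  64x1 + 242x2 + 6x3 ≥ 159   (calcium)
  15x1 + 8x2 + 1x3 ≥ 33   (protein)
  1.9x1 + 0.1x2 + 0.3x3 ≥ 2.8   (iron)
  x1, x2, x3 ≥ 0.
The minimum-cost mix takes nothing from bananas — only eggs, yogurt. Binding constraints: calcium and protein.
Optimal quantities: eggs = 2.153 servings, yogurt = 0.08756 servings.
Total cost: 0.62·2.153 + 0.99·0.08756 = 1.4215.

£1.42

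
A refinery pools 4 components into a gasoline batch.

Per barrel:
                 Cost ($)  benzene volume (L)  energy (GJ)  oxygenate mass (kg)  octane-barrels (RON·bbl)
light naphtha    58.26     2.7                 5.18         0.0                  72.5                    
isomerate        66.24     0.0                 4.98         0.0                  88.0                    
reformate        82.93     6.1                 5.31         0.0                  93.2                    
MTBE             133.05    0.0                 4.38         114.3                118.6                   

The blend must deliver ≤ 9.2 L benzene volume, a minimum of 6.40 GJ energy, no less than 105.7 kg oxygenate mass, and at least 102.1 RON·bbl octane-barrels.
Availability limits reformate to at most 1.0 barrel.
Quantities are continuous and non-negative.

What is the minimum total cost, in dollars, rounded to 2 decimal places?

$149.46

Let x1 = barrels of light naphtha, x2 = barrels of isomerate, x3 = barrels of reformate, x4 = barrels of MTBE.
min 58.26x1 + 66.24x2 + 82.93x3 + 133.05x4 with:
  2.7x1 + 6.1x3 ≤ 9.2   (benzene volume)
  5.18x1 + 4.98x2 + 5.31x3 + 4.38x4 ≥ 6.4   (energy)
  114.3x4 ≥ 105.7   (oxygenate mass)
  72.5x1 + 88x2 + 93.2x3 + 118.6x4 ≥ 102.1   (octane-barrels)
  x3 ≤ 1
  x1, x2, x3, x4 ≥ 0.
The optimal basis is {light naphtha, MTBE}; isomerate, reformate drop out. Binding constraints: energy and oxygenate mass.
Optimal quantities: light naphtha = 0.45358 barrels, MTBE = 0.92476 barrels.
Total cost: 58.26·0.45358 + 133.05·0.92476 = 149.4649.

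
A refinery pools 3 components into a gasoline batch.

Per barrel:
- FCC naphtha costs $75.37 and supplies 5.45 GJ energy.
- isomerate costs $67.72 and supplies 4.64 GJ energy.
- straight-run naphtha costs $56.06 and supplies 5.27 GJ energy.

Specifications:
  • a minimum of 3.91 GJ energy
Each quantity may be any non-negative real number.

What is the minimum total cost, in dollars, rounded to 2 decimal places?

Treat it as an LP. Let x1 = barrels of FCC naphtha, x2 = barrels of isomerate, x3 = barrels of straight-run naphtha.
min 75.37x1 + 67.72x2 + 56.06x3 with:
  5.45x1 + 4.64x2 + 5.27x3 ≥ 3.91   (energy)
  x1, x2, x3 ≥ 0.
The cheapest feasible vertex uses only straight-run naphtha; FCC naphtha, isomerate are not used. The energy requirement is met with equality.
Optimal quantities: straight-run naphtha = 0.7419 barrels.
Objective = 56.06·0.7419 = 41.5909.

$41.59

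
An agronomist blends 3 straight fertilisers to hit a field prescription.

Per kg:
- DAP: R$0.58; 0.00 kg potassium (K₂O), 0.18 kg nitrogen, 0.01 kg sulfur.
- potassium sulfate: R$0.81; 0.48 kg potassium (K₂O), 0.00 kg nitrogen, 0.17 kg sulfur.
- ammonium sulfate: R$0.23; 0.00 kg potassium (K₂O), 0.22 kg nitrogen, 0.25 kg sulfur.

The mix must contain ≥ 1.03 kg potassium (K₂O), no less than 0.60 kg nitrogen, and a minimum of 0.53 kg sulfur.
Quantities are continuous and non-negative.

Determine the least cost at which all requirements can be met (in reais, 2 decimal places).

R$2.37

Let x1 = kg of DAP, x2 = kg of potassium sulfate, x3 = kg of ammonium sulfate.
Minimise 0.58x1 + 0.81x2 + 0.23x3 s.t.:
  0.48x2 ≥ 1.03   (potassium (K₂O))
  0.18x1 + 0.22x3 ≥ 0.6   (nitrogen)
  0.01x1 + 0.17x2 + 0.25x3 ≥ 0.53   (sulfur)
  x1, x2, x3 ≥ 0.
The cheapest feasible vertex uses only potassium sulfate, ammonium sulfate; DAP is not used. Binding constraints: potassium (K₂O) and nitrogen.
Optimal quantities: potassium sulfate = 2.146 kg, ammonium sulfate = 2.727 kg.
Hence cost = 0.81·2.146 + 0.23·2.727 = R$2.3655.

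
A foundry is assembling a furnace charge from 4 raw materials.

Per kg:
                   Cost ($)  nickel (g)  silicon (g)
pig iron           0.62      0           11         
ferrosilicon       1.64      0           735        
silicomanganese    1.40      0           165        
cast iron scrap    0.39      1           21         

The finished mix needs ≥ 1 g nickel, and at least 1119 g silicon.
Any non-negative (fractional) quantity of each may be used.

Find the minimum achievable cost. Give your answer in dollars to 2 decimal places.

$2.84

Treat it as an LP. Let x1 = kg of pig iron, x2 = kg of ferrosilicon, x3 = kg of silicomanganese, x4 = kg of cast iron scrap.
min 0.62x1 + 1.64x2 + 1.4x3 + 0.39x4 s.t.:
  1x4 ≥ 1   (nickel)
  11x1 + 735x2 + 165x3 + 21x4 ≥ 1119   (silicon)
  x1, x2, x3, x4 ≥ 0.
The minimum-cost mix takes nothing from pig iron, silicomanganese — only ferrosilicon, cast iron scrap. The nickel and silicon requirements are met with equality.
Optimal quantities: ferrosilicon = 1.494 kg, cast iron scrap = 1 kg.
Objective = 1.64·1.494 + 0.39·1 = 2.8402.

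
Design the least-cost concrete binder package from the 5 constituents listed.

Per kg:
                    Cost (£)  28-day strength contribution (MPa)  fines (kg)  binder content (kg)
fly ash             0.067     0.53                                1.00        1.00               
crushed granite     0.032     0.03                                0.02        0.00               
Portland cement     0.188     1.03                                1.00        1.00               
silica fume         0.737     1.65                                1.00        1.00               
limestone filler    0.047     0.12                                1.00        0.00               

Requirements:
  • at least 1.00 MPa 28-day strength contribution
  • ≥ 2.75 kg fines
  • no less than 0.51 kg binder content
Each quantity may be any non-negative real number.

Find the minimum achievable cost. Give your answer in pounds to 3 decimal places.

£0.162

Treat it as an LP. Let x1 = kg of fly ash, x2 = kg of crushed granite, x3 = kg of Portland cement, x4 = kg of silica fume, x5 = kg of limestone filler.
Minimize 0.067x1 + 0.032x2 + 0.188x3 + 0.737x4 + 0.047x5 subject to:
  0.53x1 + 0.03x2 + 1.03x3 + 1.65x4 + 0.12x5 ≥ 1   (28-day strength contribution)
  1x1 + 0.02x2 + 1x3 + 1x4 + 1x5 ≥ 2.75   (fines)
  1x1 + 1x3 + 1x4 ≥ 0.51   (binder content)
  x1, x2, x3, x4, x5 ≥ 0.
The cheapest feasible vertex uses only fly ash, limestone filler; crushed granite, Portland cement, silica fume are not used. The 28-day strength contribution and fines requirements are met with equality.
So fly ash = 1.634 kg, limestone filler = 1.116 kg.
Total cost: 0.067·1.634 + 0.047·1.116 = 0.16193.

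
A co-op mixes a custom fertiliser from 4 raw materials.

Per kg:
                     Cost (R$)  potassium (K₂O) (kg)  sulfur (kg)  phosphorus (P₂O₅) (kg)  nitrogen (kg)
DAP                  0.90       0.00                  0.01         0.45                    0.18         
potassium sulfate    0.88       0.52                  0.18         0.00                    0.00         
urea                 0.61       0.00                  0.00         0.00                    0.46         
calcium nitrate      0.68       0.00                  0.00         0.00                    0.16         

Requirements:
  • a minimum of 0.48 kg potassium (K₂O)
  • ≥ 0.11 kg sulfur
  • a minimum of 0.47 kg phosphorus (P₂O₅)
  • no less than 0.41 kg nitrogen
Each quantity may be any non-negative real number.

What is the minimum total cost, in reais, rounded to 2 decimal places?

R$2.05

This is a linear program. Let x1 = kg of DAP, x2 = kg of potassium sulfate, x3 = kg of urea, x4 = kg of calcium nitrate.
Minimise 0.9x1 + 0.88x2 + 0.61x3 + 0.68x4 with:
  0.52x2 ≥ 0.48   (potassium (K₂O))
  0.01x1 + 0.18x2 ≥ 0.11   (sulfur)
  0.45x1 ≥ 0.47   (phosphorus (P₂O₅))
  0.18x1 + 0.46x3 + 0.16x4 ≥ 0.41   (nitrogen)
  x1, x2, x3, x4 ≥ 0.
The cheapest feasible vertex uses only DAP, potassium sulfate, urea; calcium nitrate is not used. The potassium (K₂O), phosphorus (P₂O₅), nitrogen requirements are met with equality.
So DAP = 1.044 kg, potassium sulfate = 0.9231 kg, urea = 0.4826 kg.
Total cost: 0.9·1.044 + 0.88·0.9231 + 0.61·0.4826 = 2.0463.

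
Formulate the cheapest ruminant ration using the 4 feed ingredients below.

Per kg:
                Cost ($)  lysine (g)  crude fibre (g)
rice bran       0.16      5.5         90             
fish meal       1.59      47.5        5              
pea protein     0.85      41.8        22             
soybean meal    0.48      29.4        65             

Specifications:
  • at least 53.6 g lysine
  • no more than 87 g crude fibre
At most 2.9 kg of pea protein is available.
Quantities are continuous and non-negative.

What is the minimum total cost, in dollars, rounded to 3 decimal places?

Treat it as an LP. Let x1 = kg of rice bran, x2 = kg of fish meal, x3 = kg of pea protein, x4 = kg of soybean meal.
Minimise 0.16x1 + 1.59x2 + 0.85x3 + 0.48x4 subject to:
  5.5x1 + 47.5x2 + 41.8x3 + 29.4x4 ≥ 53.6   (lysine)
  90x1 + 5x2 + 22x3 + 65x4 ≤ 87   (crude fibre)
  x3 ≤ 2.9
  x1, x2, x3, x4 ≥ 0.
The optimal basis is {pea protein, soybean meal}; rice bran, fish meal drop out. There the lysine and crude fibre constraints are tight.
Solving gives x3 = 0.4474, x4 = 1.187.
Total cost: 0.85·0.4474 + 0.48·1.187 = 0.95005.

$0.950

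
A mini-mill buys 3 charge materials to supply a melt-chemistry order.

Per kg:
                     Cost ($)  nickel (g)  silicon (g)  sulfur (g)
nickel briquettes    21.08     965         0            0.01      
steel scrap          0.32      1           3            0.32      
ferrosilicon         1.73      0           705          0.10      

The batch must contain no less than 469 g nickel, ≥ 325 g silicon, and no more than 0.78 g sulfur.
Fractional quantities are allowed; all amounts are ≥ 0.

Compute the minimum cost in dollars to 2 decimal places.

$11.04

Set it up as a linear program. Let x1 = kg of nickel briquettes, x2 = kg of steel scrap, x3 = kg of ferrosilicon.
Minimize 21.08x1 + 0.32x2 + 1.73x3 subject to:
  965x1 + 1x2 ≥ 469   (nickel)
  3x2 + 705x3 ≥ 325   (silicon)
  0.01x1 + 0.32x2 + 0.1x3 ≤ 0.78   (sulfur)
  x1, x2, x3 ≥ 0.
The optimal basis is {nickel briquettes, ferrosilicon}; steel scrap drops out. The nickel and silicon requirements are met with equality.
Solving gives x1 = 0.486, x3 = 0.461.
Total cost: 21.08·0.486 + 1.73·0.461 = 11.0424.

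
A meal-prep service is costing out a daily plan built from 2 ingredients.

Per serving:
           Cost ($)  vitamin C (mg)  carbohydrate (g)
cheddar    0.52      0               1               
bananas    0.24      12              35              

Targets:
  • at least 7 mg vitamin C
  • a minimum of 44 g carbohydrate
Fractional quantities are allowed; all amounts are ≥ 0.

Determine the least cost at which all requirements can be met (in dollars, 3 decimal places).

Let x1 = servings of cheddar, x2 = servings of bananas.
min 0.52x1 + 0.24x2 s.t.:
  12x2 ≥ 7   (vitamin C)
  1x1 + 35x2 ≥ 44   (carbohydrate)
  x1, x2 ≥ 0.
The optimal basis is {bananas}; cheddar drops out. Binding constraint: carbohydrate.
Optimal quantities: bananas = 1.257 servings.
Hence cost = 0.24·1.257 = $0.30168.

$0.302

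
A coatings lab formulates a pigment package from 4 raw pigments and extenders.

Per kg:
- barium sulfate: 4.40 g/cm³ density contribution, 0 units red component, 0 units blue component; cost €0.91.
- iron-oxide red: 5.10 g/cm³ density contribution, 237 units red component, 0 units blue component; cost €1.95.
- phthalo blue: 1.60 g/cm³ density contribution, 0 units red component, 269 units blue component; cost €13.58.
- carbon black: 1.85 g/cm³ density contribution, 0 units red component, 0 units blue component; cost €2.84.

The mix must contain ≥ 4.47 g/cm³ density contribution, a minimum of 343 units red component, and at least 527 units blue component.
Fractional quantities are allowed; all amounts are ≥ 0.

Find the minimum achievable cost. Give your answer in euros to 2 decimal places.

€29.43

Let x1 = kg of barium sulfate, x2 = kg of iron-oxide red, x3 = kg of phthalo blue, x4 = kg of carbon black.
min 0.91x1 + 1.95x2 + 13.58x3 + 2.84x4 s.t.:
  4.4x1 + 5.1x2 + 1.6x3 + 1.85x4 ≥ 4.47   (density contribution)
  237x2 ≥ 343   (red component)
  269x3 ≥ 527   (blue component)
  x1, x2, x3, x4 ≥ 0.
At the optimum only iron-oxide red, phthalo blue are positive (barium sulfate, carbon black = 0). Binding constraints: red component and blue component.
Solving gives x2 = 1.4473, x3 = 1.9591.
Hence cost = 1.95·1.4473 + 13.58·1.9591 = €29.4268.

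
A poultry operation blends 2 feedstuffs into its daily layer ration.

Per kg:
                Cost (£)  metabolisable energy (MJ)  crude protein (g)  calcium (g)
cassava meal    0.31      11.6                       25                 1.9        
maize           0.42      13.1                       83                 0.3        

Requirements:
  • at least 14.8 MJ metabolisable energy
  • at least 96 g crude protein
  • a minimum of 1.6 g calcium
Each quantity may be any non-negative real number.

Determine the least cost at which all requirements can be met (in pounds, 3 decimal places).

£0.613

Treat it as an LP. Let x1 = kg of cassava meal, x2 = kg of maize.
Minimize 0.31x1 + 0.42x2 s.t.:
  11.6x1 + 13.1x2 ≥ 14.8   (metabolisable energy)
  25x1 + 83x2 ≥ 96   (crude protein)
  1.9x1 + 0.3x2 ≥ 1.6   (calcium)
  x1, x2 ≥ 0.
Both inputs are positive at the optimum. There the crude protein and calcium constraints are tight.
So cassava meal = 0.6924 kg, maize = 0.9481 kg.
Hence cost = 0.31·0.6924 + 0.42·0.9481 = £0.61285.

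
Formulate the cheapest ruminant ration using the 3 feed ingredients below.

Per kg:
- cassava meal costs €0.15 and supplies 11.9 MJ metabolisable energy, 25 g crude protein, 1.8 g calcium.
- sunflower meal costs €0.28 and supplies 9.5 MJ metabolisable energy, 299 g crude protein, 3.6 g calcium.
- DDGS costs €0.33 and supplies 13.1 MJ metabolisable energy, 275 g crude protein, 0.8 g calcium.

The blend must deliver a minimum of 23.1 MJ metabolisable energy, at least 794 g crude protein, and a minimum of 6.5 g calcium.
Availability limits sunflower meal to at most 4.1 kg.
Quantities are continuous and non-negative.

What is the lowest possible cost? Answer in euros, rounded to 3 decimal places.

Let x1 = kg of cassava meal, x2 = kg of sunflower meal, x3 = kg of DDGS.
min 0.15x1 + 0.28x2 + 0.33x3 s.t.:
  11.9x1 + 9.5x2 + 13.1x3 ≥ 23.1   (metabolisable energy)
  25x1 + 299x2 + 275x3 ≥ 794   (crude protein)
  1.8x1 + 3.6x2 + 0.8x3 ≥ 6.5   (calcium)
  x2 ≤ 4.1
  x1, x2, x3 ≥ 0.
The cheapest feasible vertex uses only sunflower meal; cassava meal, DDGS are not used. The crude protein requirement is met with equality.
Optimal quantities: sunflower meal = 2.656 kg.
Hence cost = 0.28·2.656 = €0.74368.

€0.744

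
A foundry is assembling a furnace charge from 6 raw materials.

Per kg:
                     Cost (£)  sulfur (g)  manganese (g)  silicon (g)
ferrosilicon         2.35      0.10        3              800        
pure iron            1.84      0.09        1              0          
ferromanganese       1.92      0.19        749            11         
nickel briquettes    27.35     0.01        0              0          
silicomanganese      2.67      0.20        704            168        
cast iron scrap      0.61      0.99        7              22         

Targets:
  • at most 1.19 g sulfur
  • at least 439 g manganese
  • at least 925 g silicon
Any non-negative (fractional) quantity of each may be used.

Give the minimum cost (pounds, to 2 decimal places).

Let x1 = kg of ferrosilicon, x2 = kg of pure iron, x3 = kg of ferromanganese, x4 = kg of nickel briquettes, x5 = kg of silicomanganese, x6 = kg of cast iron scrap.
Minimise 2.35x1 + 1.84x2 + 1.92x3 + 27.35x4 + 2.67x5 + 0.61x6 subject to:
  0.1x1 + 0.09x2 + 0.19x3 + 0.01x4 + 0.2x5 + 0.99x6 ≤ 1.19   (sulfur)
  3x1 + 1x2 + 749x3 + 704x5 + 7x6 ≥ 439   (manganese)
  800x1 + 11x3 + 168x5 + 22x6 ≥ 925   (silicon)
  x1, x2, x3, x4, x5, x6 ≥ 0.
The optimal basis is {ferrosilicon, ferromanganese}; pure iron, nickel briquettes, silicomanganese, cast iron scrap drop out. The manganese and silicon requirements are met with equality.
Optimal quantities: ferrosilicon = 1.148 kg, ferromanganese = 0.5815 kg.
Total cost: 2.35·1.148 + 1.92·0.5815 = 3.8143.

£3.81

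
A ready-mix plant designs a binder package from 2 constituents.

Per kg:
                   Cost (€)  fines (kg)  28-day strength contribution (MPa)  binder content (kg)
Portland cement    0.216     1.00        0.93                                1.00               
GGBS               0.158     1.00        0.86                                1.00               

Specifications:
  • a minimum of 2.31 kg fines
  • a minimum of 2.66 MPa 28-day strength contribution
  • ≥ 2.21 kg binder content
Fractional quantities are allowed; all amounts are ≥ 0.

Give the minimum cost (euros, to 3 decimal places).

€0.489

This is a linear program. Let x1 = kg of Portland cement, x2 = kg of GGBS.
Minimize 0.216x1 + 0.158x2 with:
  1x1 + 1x2 ≥ 2.31   (fines)
  0.93x1 + 0.86x2 ≥ 2.66   (28-day strength contribution)
  1x1 + 1x2 ≥ 2.21   (binder content)
  x1, x2 ≥ 0.
The minimum-cost mix takes nothing from Portland cement — only GGBS. The 28-day strength contribution requirement is met with equality.
So GGBS = 3.093 kg.
Cost = 0.158·3.093 = 0.48869.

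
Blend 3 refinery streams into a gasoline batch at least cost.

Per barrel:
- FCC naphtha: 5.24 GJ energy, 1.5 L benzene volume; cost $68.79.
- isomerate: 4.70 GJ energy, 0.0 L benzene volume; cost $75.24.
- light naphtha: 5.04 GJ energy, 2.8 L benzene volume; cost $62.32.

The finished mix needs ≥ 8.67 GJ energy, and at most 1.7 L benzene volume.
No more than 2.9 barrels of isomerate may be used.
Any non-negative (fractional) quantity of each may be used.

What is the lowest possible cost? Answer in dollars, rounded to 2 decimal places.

$121.69

Let x1 = barrels of FCC naphtha, x2 = barrels of isomerate, x3 = barrels of light naphtha.
Minimise 68.79x1 + 75.24x2 + 62.32x3 s.t.:
  5.24x1 + 4.7x2 + 5.04x3 ≥ 8.67   (energy)
  1.5x1 + 2.8x3 ≤ 1.7   (benzene volume)
  x2 ≤ 2.9
  x1, x2, x3 ≥ 0.
The minimum-cost mix takes nothing from light naphtha — only FCC naphtha, isomerate. There the energy and benzene volume constraints are tight.
Solving gives x1 = 1.13333, x2 = 0.581135.
Hence cost = 68.79·1.13333 + 75.24·0.581135 = $121.6864.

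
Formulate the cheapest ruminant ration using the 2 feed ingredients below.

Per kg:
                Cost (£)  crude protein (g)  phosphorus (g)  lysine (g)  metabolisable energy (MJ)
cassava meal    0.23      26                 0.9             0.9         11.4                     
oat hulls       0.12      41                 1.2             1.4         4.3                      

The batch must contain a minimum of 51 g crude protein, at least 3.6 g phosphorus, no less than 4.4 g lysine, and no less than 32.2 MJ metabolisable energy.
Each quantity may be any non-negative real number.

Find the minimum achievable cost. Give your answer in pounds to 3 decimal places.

This is a linear program. Let x1 = kg of cassava meal, x2 = kg of oat hulls.
Minimize 0.23x1 + 0.12x2 subject to:
  26x1 + 41x2 ≥ 51   (crude protein)
  0.9x1 + 1.2x2 ≥ 3.6   (phosphorus)
  0.9x1 + 1.4x2 ≥ 4.4   (lysine)
  11.4x1 + 4.3x2 ≥ 32.2   (metabolisable energy)
  x1, x2 ≥ 0.
Both inputs are positive at the optimum. The lysine and metabolisable energy requirements are met with equality.
Optimal quantities: cassava meal = 2.164 kg, oat hulls = 1.752 kg.
Hence cost = 0.23·2.164 + 0.12·1.752 = £0.70796.

£0.708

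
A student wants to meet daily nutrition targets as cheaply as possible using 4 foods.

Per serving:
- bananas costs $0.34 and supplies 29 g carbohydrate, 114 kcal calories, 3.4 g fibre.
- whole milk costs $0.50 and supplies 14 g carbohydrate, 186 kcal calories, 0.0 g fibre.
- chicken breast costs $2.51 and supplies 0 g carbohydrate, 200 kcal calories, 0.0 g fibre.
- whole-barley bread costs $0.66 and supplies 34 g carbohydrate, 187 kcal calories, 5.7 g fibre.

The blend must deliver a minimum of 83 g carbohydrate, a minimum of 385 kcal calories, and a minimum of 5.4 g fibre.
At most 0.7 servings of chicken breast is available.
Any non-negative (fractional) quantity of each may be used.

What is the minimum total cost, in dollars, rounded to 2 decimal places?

Set it up as a linear program. Let x1 = servings of bananas, x2 = servings of whole milk, x3 = servings of chicken breast, x4 = servings of whole-barley bread.
min 0.34x1 + 0.5x2 + 2.51x3 + 0.66x4 s.t.:
  29x1 + 14x2 + 34x4 ≥ 83   (carbohydrate)
  114x1 + 186x2 + 200x3 + 187x4 ≥ 385   (calories)
  3.4x1 + 5.7x4 ≥ 5.4   (fibre)
  x3 ≤ 0.7
  x1, x2, x3, x4 ≥ 0.
The minimum-cost mix takes nothing from chicken breast, whole-barley bread — only bananas, whole milk. The carbohydrate and calories requirements are met with equality.
Optimal quantities: bananas = 2.646 servings, whole milk = 0.4484 servings.
Cost = 0.34·2.646 + 0.5·0.4484 = 1.1238.

$1.12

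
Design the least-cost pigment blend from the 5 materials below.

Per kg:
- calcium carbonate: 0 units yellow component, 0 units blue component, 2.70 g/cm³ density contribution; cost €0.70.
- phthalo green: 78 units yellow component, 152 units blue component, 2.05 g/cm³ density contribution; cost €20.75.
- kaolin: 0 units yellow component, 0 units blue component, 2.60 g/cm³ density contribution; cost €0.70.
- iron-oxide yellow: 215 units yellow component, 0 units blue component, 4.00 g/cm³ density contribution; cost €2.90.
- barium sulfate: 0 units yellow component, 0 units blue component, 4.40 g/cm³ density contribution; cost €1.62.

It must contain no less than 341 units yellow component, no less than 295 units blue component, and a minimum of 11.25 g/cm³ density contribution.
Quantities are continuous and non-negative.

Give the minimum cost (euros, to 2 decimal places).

€43.80

This is a linear program. Let x1 = kg of calcium carbonate, x2 = kg of phthalo green, x3 = kg of kaolin, x4 = kg of iron-oxide yellow, x5 = kg of barium sulfate.
Minimise 0.7x1 + 20.75x2 + 0.7x3 + 2.9x4 + 1.62x5 with:
  78x2 + 215x4 ≥ 341   (yellow component)
  152x2 ≥ 295   (blue component)
  2.7x1 + 2.05x2 + 2.6x3 + 4x4 + 4.4x5 ≥ 11.25   (density contribution)
  x1, x2, x3, x4, x5 ≥ 0.
The minimum-cost mix takes nothing from kaolin, barium sulfate — only calcium carbonate, phthalo green, iron-oxide yellow. Binding constraints: yellow component, blue component, density contribution.
So calcium carbonate = 1.387 kg, phthalo green = 1.941 kg, iron-oxide yellow = 0.8819 kg.
Cost = 0.7·1.387 + 20.75·1.941 + 2.9·0.8819 = 43.8042.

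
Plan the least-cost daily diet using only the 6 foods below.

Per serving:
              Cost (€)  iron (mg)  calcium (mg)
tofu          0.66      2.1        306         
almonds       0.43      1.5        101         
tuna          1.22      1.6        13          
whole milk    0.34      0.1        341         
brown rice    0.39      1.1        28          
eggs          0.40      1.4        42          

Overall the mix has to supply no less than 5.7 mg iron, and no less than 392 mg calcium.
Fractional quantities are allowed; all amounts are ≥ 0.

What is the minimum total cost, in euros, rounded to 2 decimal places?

Treat it as an LP. Let x1 = servings of tofu, x2 = servings of almonds, x3 = servings of tuna, x4 = servings of whole milk, x5 = servings of brown rice, x6 = servings of eggs.
min 0.66x1 + 0.43x2 + 1.22x3 + 0.34x4 + 0.39x5 + 0.4x6 subject to:
  2.1x1 + 1.5x2 + 1.6x3 + 0.1x4 + 1.1x5 + 1.4x6 ≥ 5.7   (iron)
  306x1 + 101x2 + 13x3 + 341x4 + 28x5 + 42x6 ≥ 392   (calcium)
  x1, x2, x3, x4, x5, x6 ≥ 0.
At the optimum only tofu, almonds are positive (tuna, whole milk, brown rice, eggs = 0). Binding constraints: iron and calcium.
Solving gives x1 = 0.04982, x2 = 3.73.
Cost = 0.66·0.04982 + 0.43·3.73 = 1.6368.

€1.64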